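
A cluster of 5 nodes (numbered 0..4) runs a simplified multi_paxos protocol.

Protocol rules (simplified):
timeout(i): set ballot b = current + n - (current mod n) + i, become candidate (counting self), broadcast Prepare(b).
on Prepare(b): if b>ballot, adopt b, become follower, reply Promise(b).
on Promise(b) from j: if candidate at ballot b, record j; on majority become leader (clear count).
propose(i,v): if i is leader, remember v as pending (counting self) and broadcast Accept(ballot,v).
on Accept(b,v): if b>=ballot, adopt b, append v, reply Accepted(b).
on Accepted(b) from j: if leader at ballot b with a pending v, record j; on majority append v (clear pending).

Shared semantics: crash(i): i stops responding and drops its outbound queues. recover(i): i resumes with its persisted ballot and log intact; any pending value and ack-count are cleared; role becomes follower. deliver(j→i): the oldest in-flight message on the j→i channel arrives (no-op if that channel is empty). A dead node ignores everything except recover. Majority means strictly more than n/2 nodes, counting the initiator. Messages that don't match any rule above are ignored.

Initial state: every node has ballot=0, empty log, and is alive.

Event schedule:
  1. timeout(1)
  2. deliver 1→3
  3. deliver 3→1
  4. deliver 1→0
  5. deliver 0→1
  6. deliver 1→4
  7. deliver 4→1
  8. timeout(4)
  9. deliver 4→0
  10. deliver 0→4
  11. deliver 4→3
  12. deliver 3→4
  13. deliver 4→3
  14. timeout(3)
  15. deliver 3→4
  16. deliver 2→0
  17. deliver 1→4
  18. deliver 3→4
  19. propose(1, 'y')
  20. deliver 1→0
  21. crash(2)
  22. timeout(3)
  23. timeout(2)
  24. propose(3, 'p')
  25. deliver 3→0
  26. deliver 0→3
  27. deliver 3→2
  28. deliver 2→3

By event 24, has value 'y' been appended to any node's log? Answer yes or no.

after 1 — timeout(1): n1:cand/b6/[-]
after 2 — deliver 1→3: n3:foll/b6/[-]
after 3 — deliver 3→1: ·
after 4 — deliver 1→0: n0:foll/b6/[-]
after 5 — deliver 0→1: n1:lead/b6/[-]
after 6 — deliver 1→4: n4:foll/b6/[-]
after 7 — deliver 4→1: ·
after 8 — timeout(4): n4:cand/b14/[-]
after 9 — deliver 4→0: n0:foll/b14/[-]
after 10 — deliver 0→4: ·
after 11 — deliver 4→3: n3:foll/b14/[-]
after 12 — deliver 3→4: n4:lead/b14/[-]
after 13 — deliver 4→3: ·
after 14 — timeout(3): n3:cand/b18/[-]
after 15 — deliver 3→4: n4:foll/b18/[-]
after 16 — deliver 2→0: ·
after 17 — deliver 1→4: ·
after 18 — deliver 3→4: ·
after 19 — propose(1,'y'): ·
after 20 — deliver 1→0: ·
after 21 — crash(2): n2:✗foll/b0/[-]
after 22 — timeout(3): n3:cand/b23/[-]
after 23 — timeout(2): ·
after 24 — propose(3,'p'): ·

no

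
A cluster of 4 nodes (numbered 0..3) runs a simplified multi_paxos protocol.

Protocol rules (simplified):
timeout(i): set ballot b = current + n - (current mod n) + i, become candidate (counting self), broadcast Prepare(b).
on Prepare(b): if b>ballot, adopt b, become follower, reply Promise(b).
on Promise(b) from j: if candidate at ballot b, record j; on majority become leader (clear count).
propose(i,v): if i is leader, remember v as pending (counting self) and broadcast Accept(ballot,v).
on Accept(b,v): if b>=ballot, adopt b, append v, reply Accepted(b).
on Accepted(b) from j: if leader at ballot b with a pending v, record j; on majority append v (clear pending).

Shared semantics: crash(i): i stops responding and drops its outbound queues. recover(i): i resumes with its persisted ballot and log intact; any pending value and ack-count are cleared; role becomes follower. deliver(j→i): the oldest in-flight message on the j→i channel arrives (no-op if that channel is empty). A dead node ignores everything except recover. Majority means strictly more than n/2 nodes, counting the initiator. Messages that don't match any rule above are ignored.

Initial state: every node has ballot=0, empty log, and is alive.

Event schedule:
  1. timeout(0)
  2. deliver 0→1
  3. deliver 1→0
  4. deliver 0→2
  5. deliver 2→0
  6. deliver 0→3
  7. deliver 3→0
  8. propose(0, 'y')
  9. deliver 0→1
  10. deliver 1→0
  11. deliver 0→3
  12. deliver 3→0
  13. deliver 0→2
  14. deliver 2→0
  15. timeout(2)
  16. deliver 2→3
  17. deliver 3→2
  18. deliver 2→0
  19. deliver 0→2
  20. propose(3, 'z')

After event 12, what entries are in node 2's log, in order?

empty

1. timeout(0):  <0:cand b4 ->
2. deliver 0→1:  <1:foll b4 ->
3. deliver 1→0:  nop
4. deliver 0→2:  <2:foll b4 ->
5. deliver 2→0:  <0:lead b4 ->
6. deliver 0→3:  <3:foll b4 ->
7. deliver 3→0:  nop
8. propose(0,'y'):  nop
9. deliver 0→1:  <1:foll b4 y>
10. deliver 1→0:  nop
11. deliver 0→3:  <3:foll b4 y>
12. deliver 3→0:  <0:lead b4 y>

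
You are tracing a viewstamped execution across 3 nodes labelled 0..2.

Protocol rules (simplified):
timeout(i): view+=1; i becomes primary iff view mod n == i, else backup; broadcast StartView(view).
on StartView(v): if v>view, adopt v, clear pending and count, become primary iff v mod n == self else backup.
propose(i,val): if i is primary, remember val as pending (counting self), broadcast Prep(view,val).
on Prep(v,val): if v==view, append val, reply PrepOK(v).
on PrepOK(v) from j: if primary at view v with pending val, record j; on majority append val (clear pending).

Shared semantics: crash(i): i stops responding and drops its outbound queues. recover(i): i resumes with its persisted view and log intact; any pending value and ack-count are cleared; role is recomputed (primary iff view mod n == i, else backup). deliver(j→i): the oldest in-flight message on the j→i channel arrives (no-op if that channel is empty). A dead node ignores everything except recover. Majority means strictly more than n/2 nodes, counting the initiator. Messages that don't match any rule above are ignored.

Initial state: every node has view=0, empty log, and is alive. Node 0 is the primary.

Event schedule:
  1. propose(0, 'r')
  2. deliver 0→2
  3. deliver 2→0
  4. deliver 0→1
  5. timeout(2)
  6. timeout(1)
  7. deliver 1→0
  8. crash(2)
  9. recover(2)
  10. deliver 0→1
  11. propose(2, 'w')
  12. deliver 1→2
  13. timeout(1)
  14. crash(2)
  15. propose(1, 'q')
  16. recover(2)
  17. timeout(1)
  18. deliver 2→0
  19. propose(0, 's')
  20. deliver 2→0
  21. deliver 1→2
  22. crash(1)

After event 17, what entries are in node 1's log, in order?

1. propose(0,'r'):  nop
2. deliver 0→2:  <2:back v0 r>
3. deliver 2→0:  <0:prim v0 r>
4. deliver 0→1:  <1:back v0 r>
5. timeout(2):  <2:back v1 r>
6. timeout(1):  <1:prim v1 r>
7. deliver 1→0:  nop
8. crash(2):  <2:✗back v1 r>
9. recover(2):  <2:back v1 r>
10. deliver 0→1:  nop
11. propose(2,'w'):  nop
12. deliver 1→2:  nop
13. timeout(1):  <1:back v2 r>
14. crash(2):  <2:✗back v1 r>
15. propose(1,'q'):  nop
16. recover(2):  <2:back v1 r>
17. timeout(1):  <1:back v3 r>

r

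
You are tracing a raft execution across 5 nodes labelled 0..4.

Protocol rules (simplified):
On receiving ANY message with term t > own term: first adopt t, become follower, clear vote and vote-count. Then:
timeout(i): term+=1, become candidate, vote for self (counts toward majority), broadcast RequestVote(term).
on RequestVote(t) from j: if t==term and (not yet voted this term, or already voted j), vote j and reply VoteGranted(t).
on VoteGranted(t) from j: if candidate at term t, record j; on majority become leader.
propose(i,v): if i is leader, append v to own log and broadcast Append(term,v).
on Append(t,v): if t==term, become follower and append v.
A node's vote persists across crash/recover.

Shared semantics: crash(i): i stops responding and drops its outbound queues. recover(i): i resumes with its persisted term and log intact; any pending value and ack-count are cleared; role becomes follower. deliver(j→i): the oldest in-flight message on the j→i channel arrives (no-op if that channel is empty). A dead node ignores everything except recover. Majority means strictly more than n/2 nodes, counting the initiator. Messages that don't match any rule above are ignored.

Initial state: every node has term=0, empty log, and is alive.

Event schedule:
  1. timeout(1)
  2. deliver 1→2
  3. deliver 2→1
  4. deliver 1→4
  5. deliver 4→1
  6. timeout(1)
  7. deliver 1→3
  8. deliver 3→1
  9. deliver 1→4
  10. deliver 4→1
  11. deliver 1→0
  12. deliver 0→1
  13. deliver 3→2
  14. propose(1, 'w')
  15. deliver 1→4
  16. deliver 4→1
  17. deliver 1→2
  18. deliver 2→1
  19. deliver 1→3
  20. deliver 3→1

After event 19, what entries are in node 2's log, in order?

after 1 — timeout(1): n1:cand/t1/[-]
after 2 — deliver 1→2: n2:foll/t1/[-]
after 3 — deliver 2→1: ·
after 4 — deliver 1→4: n4:foll/t1/[-]
after 5 — deliver 4→1: n1:lead/t1/[-]
after 6 — timeout(1): n1:cand/t2/[-]
after 7 — deliver 1→3: n3:foll/t1/[-]
after 8 — deliver 3→1: ·
after 9 — deliver 1→4: n4:foll/t2/[-]
after 10 — deliver 4→1: ·
after 11 — deliver 1→0: n0:foll/t1/[-]
after 12 — deliver 0→1: ·
after 13 — deliver 3→2: ·
after 14 — propose(1,'w'): ·
after 15 — deliver 1→4: ·
after 16 — deliver 4→1: ·
after 17 — deliver 1→2: n2:foll/t2/[-]
after 18 — deliver 2→1: n1:lead/t2/[-]
after 19 — deliver 1→3: n3:foll/t2/[-]

empty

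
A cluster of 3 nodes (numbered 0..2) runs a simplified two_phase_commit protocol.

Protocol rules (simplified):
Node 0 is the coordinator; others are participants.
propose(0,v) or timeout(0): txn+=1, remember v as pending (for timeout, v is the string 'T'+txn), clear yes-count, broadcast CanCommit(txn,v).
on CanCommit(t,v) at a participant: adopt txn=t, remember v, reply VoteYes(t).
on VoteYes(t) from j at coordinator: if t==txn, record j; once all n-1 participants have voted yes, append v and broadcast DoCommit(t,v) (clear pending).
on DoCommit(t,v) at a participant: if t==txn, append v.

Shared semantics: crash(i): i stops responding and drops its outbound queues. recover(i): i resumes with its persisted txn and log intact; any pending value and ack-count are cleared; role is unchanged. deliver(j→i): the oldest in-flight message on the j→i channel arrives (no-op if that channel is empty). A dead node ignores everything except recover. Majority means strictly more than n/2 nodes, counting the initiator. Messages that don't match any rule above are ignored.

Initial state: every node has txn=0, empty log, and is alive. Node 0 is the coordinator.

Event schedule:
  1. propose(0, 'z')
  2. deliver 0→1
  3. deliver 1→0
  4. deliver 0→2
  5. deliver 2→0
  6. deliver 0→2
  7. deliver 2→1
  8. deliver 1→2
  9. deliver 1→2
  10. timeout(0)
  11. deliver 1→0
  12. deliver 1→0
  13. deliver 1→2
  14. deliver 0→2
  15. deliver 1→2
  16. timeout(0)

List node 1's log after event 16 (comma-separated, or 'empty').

e1 propose(0,'z'): 0[coor,t=1,-]
e2 deliver 0→1: 1[part,t=1,-]
e3 deliver 1→0: ·
e4 deliver 0→2: 2[part,t=1,-]
e5 deliver 2→0: 0[coor,t=1,z]
e6 deliver 0→2: 2[part,t=1,z]
e7 deliver 2→1: ·
e8 deliver 1→2: ·
e9 deliver 1→2: ·
e10 timeout(0): 0[coor,t=2,z]
e11 deliver 1→0: ·
e12 deliver 1→0: ·
e13 deliver 1→2: ·
e14 deliver 0→2: 2[part,t=2,z]
e15 deliver 1→2: ·
e16 timeout(0): 0[coor,t=3,z]

empty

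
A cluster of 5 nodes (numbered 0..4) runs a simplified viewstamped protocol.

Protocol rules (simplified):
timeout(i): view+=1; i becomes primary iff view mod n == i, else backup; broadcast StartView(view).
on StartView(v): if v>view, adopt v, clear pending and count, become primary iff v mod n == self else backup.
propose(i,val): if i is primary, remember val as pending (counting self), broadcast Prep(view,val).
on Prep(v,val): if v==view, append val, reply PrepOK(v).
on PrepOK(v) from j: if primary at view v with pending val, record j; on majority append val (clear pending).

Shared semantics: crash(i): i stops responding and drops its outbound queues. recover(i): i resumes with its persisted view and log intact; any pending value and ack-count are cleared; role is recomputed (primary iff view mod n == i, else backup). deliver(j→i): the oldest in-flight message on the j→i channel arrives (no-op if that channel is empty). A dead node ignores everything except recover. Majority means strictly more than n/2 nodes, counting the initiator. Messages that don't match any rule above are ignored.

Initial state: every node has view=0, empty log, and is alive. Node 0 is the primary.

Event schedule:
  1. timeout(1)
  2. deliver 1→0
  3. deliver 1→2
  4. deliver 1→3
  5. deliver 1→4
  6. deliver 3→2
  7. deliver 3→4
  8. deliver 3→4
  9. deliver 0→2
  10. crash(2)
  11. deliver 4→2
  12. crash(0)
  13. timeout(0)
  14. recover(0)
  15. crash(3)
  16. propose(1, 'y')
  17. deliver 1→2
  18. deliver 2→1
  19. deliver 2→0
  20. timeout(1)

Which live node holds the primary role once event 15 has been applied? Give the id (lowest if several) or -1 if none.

after 1 — timeout(1): n1:prim/v1/[-]
after 2 — deliver 1→0: n0:back/v1/[-]
after 3 — deliver 1→2: n2:back/v1/[-]
after 4 — deliver 1→3: n3:back/v1/[-]
after 5 — deliver 1→4: n4:back/v1/[-]
after 6 — deliver 3→2: ·
after 7 — deliver 3→4: ·
after 8 — deliver 3→4: ·
after 9 — deliver 0→2: ·
after 10 — crash(2): n2:✗back/v1/[-]
after 11 — deliver 4→2: ·
after 12 — crash(0): n0:✗back/v1/[-]
after 13 — timeout(0): ·
after 14 — recover(0): n0:back/v1/[-]
after 15 — crash(3): n3:✗back/v1/[-]

1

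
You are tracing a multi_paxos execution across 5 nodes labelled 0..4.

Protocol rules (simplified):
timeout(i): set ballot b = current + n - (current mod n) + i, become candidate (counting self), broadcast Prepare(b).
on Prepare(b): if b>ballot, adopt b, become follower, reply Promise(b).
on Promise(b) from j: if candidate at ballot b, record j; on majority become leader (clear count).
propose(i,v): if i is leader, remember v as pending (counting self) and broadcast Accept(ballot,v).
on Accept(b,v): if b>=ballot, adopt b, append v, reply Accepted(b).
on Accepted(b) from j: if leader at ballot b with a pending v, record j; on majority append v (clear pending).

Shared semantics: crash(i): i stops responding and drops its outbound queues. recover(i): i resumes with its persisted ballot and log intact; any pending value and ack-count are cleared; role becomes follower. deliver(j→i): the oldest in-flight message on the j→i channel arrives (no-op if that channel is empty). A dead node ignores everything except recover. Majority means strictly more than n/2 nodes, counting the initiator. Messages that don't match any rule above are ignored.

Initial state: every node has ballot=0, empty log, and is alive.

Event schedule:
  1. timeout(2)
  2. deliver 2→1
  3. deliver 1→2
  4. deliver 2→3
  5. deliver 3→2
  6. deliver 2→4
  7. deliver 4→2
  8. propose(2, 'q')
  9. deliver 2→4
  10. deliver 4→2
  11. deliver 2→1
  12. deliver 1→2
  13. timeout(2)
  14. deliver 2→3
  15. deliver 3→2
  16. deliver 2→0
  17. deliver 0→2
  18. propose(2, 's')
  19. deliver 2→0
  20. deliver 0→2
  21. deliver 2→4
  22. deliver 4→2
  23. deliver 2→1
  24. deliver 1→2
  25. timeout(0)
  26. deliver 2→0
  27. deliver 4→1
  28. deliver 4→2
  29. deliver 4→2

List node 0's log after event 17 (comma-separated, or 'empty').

[1] timeout(2) → N2(cand b7 [-])
[2] deliver 2→1 → N1(foll b7 [-])
[3] deliver 1→2 → ∅
[4] deliver 2→3 → N3(foll b7 [-])
[5] deliver 3→2 → N2(lead b7 [-])
[6] deliver 2→4 → N4(foll b7 [-])
[7] deliver 4→2 → ∅
[8] propose(2,'q') → ∅
[9] deliver 2→4 → N4(foll b7 [q])
[10] deliver 4→2 → ∅
[11] deliver 2→1 → N1(foll b7 [q])
[12] deliver 1→2 → N2(lead b7 [q])
[13] timeout(2) → N2(cand b12 [q])
[14] deliver 2→3 → N3(foll b7 [q])
[15] deliver 3→2 → ∅
[16] deliver 2→0 → N0(foll b7 [-])
[17] deliver 0→2 → ∅

empty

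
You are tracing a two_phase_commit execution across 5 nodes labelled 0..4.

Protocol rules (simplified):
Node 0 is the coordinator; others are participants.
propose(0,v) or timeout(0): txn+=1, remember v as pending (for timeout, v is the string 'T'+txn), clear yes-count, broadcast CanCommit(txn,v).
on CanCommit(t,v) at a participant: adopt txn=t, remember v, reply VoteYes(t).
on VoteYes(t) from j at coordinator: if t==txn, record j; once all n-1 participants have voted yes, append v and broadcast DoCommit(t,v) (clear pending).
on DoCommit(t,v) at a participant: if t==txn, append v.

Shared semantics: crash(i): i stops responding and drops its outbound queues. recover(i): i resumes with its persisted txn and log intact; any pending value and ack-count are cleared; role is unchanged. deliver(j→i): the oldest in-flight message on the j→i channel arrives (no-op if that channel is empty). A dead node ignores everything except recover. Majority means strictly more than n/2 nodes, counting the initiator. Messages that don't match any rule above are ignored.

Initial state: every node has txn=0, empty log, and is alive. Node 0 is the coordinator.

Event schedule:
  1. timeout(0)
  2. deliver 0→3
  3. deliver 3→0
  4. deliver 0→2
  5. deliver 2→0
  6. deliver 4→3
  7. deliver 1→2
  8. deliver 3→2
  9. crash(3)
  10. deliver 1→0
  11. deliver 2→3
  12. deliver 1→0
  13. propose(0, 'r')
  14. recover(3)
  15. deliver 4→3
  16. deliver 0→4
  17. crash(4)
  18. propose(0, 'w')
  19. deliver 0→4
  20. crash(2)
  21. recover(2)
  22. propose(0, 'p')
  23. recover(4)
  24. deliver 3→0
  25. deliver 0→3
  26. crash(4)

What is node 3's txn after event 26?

[1] timeout(0) → N0(coor t1 [-])
[2] deliver 0→3 → N3(part t1 [-])
[3] deliver 3→0 → ∅
[4] deliver 0→2 → N2(part t1 [-])
[5] deliver 2→0 → ∅
[6] deliver 4→3 → ∅
[7] deliver 1→2 → ∅
[8] deliver 3→2 → ∅
[9] crash(3) → N3(✗part t1 [-])
[10] deliver 1→0 → ∅
[11] deliver 2→3 → ∅
[12] deliver 1→0 → ∅
[13] propose(0,'r') → N0(coor t2 [-])
[14] recover(3) → N3(part t1 [-])
[15] deliver 4→3 → ∅
[16] deliver 0→4 → N4(part t1 [-])
[17] crash(4) → N4(✗part t1 [-])
[18] propose(0,'w') → N0(coor t3 [-])
[19] deliver 0→4 → ∅
[20] crash(2) → N2(✗part t1 [-])
[21] recover(2) → N2(part t1 [-])
[22] propose(0,'p') → N0(coor t4 [-])
[23] recover(4) → N4(part t1 [-])
[24] deliver 3→0 → ∅
[25] deliver 0→3 → N3(part t2 [-])
[26] crash(4) → N4(✗part t1 [-])

2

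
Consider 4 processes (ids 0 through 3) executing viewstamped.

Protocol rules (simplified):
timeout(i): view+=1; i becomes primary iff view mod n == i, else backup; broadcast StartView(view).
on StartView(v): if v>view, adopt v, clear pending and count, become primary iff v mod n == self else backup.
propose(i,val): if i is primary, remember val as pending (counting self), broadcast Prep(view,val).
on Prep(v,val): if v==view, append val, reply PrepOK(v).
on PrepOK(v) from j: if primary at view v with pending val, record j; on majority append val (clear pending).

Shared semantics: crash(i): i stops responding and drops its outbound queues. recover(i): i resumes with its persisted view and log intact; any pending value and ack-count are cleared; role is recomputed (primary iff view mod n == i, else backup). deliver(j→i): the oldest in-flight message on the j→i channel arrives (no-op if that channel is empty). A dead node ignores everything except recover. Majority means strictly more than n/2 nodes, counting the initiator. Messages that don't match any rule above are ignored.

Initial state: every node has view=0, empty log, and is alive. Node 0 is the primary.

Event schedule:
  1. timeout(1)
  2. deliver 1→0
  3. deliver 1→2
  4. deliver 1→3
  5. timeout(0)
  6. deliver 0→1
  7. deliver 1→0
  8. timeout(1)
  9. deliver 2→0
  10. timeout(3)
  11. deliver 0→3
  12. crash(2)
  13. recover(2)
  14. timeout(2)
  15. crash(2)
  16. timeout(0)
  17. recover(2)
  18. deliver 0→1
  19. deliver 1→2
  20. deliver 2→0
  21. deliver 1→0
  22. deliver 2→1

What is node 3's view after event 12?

1. timeout(1):  <1:prim v1 ->
2. deliver 1→0:  <0:back v1 ->
3. deliver 1→2:  <2:back v1 ->
4. deliver 1→3:  <3:back v1 ->
5. timeout(0):  <0:back v2 ->
6. deliver 0→1:  <1:back v2 ->
7. deliver 1→0:  nop
8. timeout(1):  <1:back v3 ->
9. deliver 2→0:  nop
10. timeout(3):  <3:back v2 ->
11. deliver 0→3:  nop
12. crash(2):  <2:✗back v1 ->

2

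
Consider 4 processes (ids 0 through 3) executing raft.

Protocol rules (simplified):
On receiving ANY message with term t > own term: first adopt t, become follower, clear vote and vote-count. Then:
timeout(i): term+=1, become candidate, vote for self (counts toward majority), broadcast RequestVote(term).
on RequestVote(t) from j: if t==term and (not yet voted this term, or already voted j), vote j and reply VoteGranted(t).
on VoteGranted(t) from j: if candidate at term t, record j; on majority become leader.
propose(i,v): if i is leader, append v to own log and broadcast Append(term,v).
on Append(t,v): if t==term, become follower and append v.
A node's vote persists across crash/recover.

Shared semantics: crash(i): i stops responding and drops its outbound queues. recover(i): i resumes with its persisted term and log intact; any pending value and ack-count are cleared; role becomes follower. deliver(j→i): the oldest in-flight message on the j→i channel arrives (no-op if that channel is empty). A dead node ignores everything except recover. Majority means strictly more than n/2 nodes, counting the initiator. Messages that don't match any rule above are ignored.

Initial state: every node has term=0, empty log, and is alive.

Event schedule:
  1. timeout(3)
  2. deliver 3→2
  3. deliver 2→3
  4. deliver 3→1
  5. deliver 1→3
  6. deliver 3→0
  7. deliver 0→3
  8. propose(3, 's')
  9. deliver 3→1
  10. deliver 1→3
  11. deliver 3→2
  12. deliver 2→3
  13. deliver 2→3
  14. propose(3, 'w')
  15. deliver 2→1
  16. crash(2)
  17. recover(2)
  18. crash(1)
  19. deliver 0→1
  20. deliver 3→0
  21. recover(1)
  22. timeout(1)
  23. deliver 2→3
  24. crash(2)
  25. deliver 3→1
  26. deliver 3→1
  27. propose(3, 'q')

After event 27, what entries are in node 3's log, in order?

s,w,q

[1] timeout(3) → N3(cand t1 [-])
[2] deliver 3→2 → N2(foll t1 [-])
[3] deliver 2→3 → ∅
[4] deliver 3→1 → N1(foll t1 [-])
[5] deliver 1→3 → N3(lead t1 [-])
[6] deliver 3→0 → N0(foll t1 [-])
[7] deliver 0→3 → ∅
[8] propose(3,'s') → N3(lead t1 [s])
[9] deliver 3→1 → N1(foll t1 [s])
[10] deliver 1→3 → ∅
[11] deliver 3→2 → N2(foll t1 [s])
[12] deliver 2→3 → ∅
[13] deliver 2→3 → ∅
[14] propose(3,'w') → N3(lead t1 [s,w])
[15] deliver 2→1 → ∅
[16] crash(2) → N2(✗foll t1 [s])
[17] recover(2) → N2(foll t1 [s])
[18] crash(1) → N1(✗foll t1 [s])
[19] deliver 0→1 → ∅
[20] deliver 3→0 → N0(foll t1 [s])
[21] recover(1) → N1(foll t1 [s])
[22] timeout(1) → N1(cand t2 [s])
[23] deliver 2→3 → ∅
[24] crash(2) → N2(✗foll t1 [s])
[25] deliver 3→1 → ∅
[26] deliver 3→1 → ∅
[27] propose(3,'q') → N3(lead t1 [s,w,q])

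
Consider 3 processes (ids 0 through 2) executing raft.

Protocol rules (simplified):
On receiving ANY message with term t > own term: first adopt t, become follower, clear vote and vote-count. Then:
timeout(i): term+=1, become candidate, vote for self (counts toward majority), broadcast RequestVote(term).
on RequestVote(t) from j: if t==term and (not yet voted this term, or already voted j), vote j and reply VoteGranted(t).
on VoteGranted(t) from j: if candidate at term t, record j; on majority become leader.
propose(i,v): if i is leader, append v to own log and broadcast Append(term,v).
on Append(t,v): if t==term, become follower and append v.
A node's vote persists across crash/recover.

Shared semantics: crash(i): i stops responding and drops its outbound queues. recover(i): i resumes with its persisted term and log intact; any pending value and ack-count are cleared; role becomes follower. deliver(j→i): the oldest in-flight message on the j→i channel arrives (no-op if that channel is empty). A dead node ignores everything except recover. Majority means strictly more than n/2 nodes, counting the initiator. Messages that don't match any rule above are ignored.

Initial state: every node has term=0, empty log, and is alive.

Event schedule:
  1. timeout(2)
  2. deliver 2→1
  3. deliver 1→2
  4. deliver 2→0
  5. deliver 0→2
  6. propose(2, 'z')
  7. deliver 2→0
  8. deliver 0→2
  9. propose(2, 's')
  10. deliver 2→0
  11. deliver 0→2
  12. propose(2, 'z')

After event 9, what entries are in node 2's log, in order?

z,s

[1] timeout(2) → N2(cand t1 [-])
[2] deliver 2→1 → N1(foll t1 [-])
[3] deliver 1→2 → N2(lead t1 [-])
[4] deliver 2→0 → N0(foll t1 [-])
[5] deliver 0→2 → ∅
[6] propose(2,'z') → N2(lead t1 [z])
[7] deliver 2→0 → N0(foll t1 [z])
[8] deliver 0→2 → ∅
[9] propose(2,'s') → N2(lead t1 [z,s])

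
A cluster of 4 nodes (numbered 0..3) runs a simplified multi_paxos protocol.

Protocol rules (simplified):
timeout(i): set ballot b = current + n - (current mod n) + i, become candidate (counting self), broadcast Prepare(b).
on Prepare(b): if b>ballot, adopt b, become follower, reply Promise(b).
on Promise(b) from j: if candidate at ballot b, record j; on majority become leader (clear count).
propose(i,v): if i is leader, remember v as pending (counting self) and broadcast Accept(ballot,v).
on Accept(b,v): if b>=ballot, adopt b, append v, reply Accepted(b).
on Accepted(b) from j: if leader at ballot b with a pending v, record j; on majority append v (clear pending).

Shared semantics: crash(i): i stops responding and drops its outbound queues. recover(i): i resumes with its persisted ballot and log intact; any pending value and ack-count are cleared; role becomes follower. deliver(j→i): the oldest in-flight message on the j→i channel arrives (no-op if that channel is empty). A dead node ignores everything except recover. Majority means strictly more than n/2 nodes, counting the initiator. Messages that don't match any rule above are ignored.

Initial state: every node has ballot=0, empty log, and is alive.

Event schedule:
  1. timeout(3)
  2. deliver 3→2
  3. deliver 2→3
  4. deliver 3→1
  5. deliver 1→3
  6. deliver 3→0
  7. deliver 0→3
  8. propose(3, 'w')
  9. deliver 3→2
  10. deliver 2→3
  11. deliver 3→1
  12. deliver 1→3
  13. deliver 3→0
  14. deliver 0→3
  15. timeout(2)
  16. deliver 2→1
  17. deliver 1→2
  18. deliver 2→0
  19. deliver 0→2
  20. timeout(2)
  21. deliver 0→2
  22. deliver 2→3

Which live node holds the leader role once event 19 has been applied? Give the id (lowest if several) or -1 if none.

2

[1] timeout(3) → N3(cand b7 [-])
[2] deliver 3→2 → N2(foll b7 [-])
[3] deliver 2→3 → ∅
[4] deliver 3→1 → N1(foll b7 [-])
[5] deliver 1→3 → N3(lead b7 [-])
[6] deliver 3→0 → N0(foll b7 [-])
[7] deliver 0→3 → ∅
[8] propose(3,'w') → ∅
[9] deliver 3→2 → N2(foll b7 [w])
[10] deliver 2→3 → ∅
[11] deliver 3→1 → N1(foll b7 [w])
[12] deliver 1→3 → N3(lead b7 [w])
[13] deliver 3→0 → N0(foll b7 [w])
[14] deliver 0→3 → ∅
[15] timeout(2) → N2(cand b10 [w])
[16] deliver 2→1 → N1(foll b10 [w])
[17] deliver 1→2 → ∅
[18] deliver 2→0 → N0(foll b10 [w])
[19] deliver 0→2 → N2(lead b10 [w])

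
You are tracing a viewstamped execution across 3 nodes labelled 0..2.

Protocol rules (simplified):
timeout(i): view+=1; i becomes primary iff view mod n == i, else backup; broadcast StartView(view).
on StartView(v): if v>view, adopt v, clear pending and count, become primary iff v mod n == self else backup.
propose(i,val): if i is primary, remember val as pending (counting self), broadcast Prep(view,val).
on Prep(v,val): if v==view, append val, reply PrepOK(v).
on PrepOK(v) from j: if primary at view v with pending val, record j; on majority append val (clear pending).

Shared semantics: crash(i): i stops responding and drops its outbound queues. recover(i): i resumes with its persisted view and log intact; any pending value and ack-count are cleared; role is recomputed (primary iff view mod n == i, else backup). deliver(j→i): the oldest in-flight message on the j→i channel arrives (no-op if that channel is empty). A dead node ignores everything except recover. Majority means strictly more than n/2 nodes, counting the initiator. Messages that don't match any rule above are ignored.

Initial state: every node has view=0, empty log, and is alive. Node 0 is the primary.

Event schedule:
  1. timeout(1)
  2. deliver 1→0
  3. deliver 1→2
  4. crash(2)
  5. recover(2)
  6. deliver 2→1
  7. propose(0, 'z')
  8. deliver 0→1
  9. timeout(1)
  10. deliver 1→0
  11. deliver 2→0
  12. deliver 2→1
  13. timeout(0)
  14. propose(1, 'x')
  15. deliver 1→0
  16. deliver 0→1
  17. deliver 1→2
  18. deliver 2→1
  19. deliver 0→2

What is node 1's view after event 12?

2

e1 timeout(1): 1[prim,v=1,-]
e2 deliver 1→0: 0[back,v=1,-]
e3 deliver 1→2: 2[back,v=1,-]
e4 crash(2): 2[✗back,v=1,-]
e5 recover(2): 2[back,v=1,-]
e6 deliver 2→1: ·
e7 propose(0,'z'): ·
e8 deliver 0→1: ·
e9 timeout(1): 1[back,v=2,-]
e10 deliver 1→0: 0[back,v=2,-]
e11 deliver 2→0: ·
e12 deliver 2→1: ·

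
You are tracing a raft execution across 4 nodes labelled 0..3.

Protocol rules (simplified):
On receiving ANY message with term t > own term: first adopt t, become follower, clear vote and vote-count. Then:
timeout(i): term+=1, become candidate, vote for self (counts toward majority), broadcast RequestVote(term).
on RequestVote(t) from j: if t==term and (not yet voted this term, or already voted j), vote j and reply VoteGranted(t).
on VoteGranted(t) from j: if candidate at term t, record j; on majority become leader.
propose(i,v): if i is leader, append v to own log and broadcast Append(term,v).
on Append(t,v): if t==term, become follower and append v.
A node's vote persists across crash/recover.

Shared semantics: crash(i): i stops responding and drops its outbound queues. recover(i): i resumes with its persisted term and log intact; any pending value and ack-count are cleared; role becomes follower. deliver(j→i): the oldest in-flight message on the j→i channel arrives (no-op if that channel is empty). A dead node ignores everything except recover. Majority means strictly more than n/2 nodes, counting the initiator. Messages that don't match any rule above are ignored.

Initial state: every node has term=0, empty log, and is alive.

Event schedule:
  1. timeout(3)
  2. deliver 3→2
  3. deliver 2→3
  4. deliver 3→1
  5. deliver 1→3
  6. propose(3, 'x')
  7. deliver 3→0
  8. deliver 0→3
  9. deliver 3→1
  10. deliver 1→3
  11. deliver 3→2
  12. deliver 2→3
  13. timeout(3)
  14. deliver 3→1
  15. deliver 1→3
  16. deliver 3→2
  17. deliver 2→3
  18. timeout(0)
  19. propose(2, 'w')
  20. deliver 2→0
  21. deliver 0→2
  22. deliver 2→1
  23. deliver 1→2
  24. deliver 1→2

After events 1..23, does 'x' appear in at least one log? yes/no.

yes

1. timeout(3):  <3:cand t1 ->
2. deliver 3→2:  <2:foll t1 ->
3. deliver 2→3:  nop
4. deliver 3→1:  <1:foll t1 ->
5. deliver 1→3:  <3:lead t1 ->
6. propose(3,'x'):  <3:lead t1 x>
7. deliver 3→0:  <0:foll t1 ->
8. deliver 0→3:  nop
9. deliver 3→1:  <1:foll t1 x>
10. deliver 1→3:  nop
11. deliver 3→2:  <2:foll t1 x>
12. deliver 2→3:  nop
13. timeout(3):  <3:cand t2 x>
14. deliver 3→1:  <1:foll t2 x>
15. deliver 1→3:  nop
16. deliver 3→2:  <2:foll t2 x>
17. deliver 2→3:  <3:lead t2 x>
18. timeout(0):  <0:cand t2 ->
19. propose(2,'w'):  nop
20. deliver 2→0:  nop
21. deliver 0→2:  nop
22. deliver 2→1:  nop
23. deliver 1→2:  nop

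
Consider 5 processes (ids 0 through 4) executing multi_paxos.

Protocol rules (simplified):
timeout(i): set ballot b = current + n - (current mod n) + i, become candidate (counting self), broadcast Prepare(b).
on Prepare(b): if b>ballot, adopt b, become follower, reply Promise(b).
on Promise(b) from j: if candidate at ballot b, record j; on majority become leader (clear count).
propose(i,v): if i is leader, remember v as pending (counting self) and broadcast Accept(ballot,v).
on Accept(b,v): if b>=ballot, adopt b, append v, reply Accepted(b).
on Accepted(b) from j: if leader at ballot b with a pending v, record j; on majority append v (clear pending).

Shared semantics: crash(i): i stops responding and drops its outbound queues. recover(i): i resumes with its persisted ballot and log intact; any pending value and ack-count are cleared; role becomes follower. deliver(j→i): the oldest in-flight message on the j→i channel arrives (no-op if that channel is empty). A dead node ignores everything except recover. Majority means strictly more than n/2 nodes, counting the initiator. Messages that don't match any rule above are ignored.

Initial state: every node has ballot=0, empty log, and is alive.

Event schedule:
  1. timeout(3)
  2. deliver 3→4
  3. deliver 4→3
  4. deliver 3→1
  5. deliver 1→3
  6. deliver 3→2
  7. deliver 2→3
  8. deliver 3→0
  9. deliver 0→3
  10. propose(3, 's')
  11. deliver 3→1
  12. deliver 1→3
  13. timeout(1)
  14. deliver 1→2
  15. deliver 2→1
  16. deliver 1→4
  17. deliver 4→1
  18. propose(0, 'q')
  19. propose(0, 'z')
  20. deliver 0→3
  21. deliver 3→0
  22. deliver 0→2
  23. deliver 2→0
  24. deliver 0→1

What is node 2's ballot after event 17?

[1] timeout(3) → N3(cand b8 [-])
[2] deliver 3→4 → N4(foll b8 [-])
[3] deliver 4→3 → ∅
[4] deliver 3→1 → N1(foll b8 [-])
[5] deliver 1→3 → N3(lead b8 [-])
[6] deliver 3→2 → N2(foll b8 [-])
[7] deliver 2→3 → ∅
[8] deliver 3→0 → N0(foll b8 [-])
[9] deliver 0→3 → ∅
[10] propose(3,'s') → ∅
[11] deliver 3→1 → N1(foll b8 [s])
[12] deliver 1→3 → ∅
[13] timeout(1) → N1(cand b11 [s])
[14] deliver 1→2 → N2(foll b11 [-])
[15] deliver 2→1 → ∅
[16] deliver 1→4 → N4(foll b11 [-])
[17] deliver 4→1 → N1(lead b11 [s])

11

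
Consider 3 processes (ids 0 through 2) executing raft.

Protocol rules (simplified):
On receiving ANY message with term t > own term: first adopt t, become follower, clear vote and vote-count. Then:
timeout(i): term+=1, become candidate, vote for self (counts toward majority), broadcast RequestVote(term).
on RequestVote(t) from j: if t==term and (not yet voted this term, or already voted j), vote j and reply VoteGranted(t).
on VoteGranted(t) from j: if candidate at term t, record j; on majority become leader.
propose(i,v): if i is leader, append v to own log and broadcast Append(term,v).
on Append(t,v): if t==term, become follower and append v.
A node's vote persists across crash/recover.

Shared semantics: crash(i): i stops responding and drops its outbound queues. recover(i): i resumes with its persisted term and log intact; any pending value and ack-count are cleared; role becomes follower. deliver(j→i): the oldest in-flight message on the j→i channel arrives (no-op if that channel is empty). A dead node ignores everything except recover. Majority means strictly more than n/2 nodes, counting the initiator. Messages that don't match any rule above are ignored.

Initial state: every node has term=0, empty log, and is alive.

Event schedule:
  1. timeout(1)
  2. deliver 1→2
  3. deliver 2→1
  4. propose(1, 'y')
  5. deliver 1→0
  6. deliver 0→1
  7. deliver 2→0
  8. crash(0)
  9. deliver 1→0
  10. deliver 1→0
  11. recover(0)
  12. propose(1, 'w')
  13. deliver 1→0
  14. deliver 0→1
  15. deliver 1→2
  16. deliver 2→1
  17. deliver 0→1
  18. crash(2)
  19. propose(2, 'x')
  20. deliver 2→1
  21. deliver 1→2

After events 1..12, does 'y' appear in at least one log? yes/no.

yes

e1 timeout(1): 1[cand,t=1,-]
e2 deliver 1→2: 2[foll,t=1,-]
e3 deliver 2→1: 1[lead,t=1,-]
e4 propose(1,'y'): 1[lead,t=1,y]
e5 deliver 1→0: 0[foll,t=1,-]
e6 deliver 0→1: ·
e7 deliver 2→0: ·
e8 crash(0): 0[✗foll,t=1,-]
e9 deliver 1→0: ·
e10 deliver 1→0: ·
e11 recover(0): 0[foll,t=1,-]
e12 propose(1,'w'): 1[lead,t=1,y,w]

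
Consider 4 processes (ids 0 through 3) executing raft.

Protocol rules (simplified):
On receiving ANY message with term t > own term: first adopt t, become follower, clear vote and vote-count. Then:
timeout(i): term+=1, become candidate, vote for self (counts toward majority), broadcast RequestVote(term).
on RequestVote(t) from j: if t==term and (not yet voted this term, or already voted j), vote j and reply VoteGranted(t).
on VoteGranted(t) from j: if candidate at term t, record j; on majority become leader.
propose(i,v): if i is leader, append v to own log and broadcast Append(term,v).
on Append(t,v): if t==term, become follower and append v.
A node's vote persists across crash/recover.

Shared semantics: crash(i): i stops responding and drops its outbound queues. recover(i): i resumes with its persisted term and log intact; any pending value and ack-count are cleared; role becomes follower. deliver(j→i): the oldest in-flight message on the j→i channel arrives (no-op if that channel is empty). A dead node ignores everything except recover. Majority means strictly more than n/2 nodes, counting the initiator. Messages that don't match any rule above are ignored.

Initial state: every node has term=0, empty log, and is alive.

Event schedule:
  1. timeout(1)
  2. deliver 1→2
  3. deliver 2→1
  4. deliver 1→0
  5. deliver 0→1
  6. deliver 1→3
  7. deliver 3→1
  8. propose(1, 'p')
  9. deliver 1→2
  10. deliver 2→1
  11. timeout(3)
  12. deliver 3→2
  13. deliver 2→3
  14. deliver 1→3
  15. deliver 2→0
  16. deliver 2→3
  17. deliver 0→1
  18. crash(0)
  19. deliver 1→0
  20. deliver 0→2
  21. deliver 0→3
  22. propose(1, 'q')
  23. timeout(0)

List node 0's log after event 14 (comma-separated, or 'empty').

empty

after 1 — timeout(1): n1:cand/t1/[-]
after 2 — deliver 1→2: n2:foll/t1/[-]
after 3 — deliver 2→1: ·
after 4 — deliver 1→0: n0:foll/t1/[-]
after 5 — deliver 0→1: n1:lead/t1/[-]
after 6 — deliver 1→3: n3:foll/t1/[-]
after 7 — deliver 3→1: ·
after 8 — propose(1,'p'): n1:lead/t1/[p]
after 9 — deliver 1→2: n2:foll/t1/[p]
after 10 — deliver 2→1: ·
after 11 — timeout(3): n3:cand/t2/[-]
after 12 — deliver 3→2: n2:foll/t2/[p]
after 13 — deliver 2→3: ·
after 14 — deliver 1→3: ·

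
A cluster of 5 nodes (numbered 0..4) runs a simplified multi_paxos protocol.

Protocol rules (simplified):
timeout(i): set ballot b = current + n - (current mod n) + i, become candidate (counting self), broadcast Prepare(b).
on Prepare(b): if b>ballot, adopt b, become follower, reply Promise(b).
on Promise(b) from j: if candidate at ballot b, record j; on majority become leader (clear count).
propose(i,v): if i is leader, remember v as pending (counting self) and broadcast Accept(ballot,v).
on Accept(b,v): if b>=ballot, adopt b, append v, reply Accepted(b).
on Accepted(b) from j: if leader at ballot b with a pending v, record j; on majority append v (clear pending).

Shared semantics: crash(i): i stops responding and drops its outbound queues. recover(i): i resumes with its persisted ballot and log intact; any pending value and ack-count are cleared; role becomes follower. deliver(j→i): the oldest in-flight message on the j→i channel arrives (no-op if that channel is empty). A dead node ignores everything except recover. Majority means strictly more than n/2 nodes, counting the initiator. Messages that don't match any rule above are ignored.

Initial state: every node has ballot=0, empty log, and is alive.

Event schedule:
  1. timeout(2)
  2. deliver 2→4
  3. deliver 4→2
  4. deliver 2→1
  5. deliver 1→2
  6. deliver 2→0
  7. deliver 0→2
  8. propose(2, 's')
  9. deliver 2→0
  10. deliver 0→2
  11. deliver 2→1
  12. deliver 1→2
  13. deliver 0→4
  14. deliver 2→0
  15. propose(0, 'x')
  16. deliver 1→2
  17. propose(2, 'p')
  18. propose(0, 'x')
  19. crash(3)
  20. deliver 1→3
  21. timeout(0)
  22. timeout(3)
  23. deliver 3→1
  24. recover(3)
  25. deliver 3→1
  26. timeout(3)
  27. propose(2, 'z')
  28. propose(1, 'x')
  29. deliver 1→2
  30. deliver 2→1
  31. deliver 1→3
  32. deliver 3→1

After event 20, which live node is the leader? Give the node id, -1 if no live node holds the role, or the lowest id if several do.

2

step 1 timeout(2): 2={cand,b=7,log=-}
step 2 deliver 2→4: 4={foll,b=7,log=-}
step 3 deliver 4→2: —
step 4 deliver 2→1: 1={foll,b=7,log=-}
step 5 deliver 1→2: 2={lead,b=7,log=-}
step 6 deliver 2→0: 0={foll,b=7,log=-}
step 7 deliver 0→2: —
step 8 propose(2,'s'): —
step 9 deliver 2→0: 0={foll,b=7,log=s}
step 10 deliver 0→2: —
step 11 deliver 2→1: 1={foll,b=7,log=s}
step 12 deliver 1→2: 2={lead,b=7,log=s}
step 13 deliver 0→4: —
step 14 deliver 2→0: —
step 15 propose(0,'x'): —
step 16 deliver 1→2: —
step 17 propose(2,'p'): —
step 18 propose(0,'x'): —
step 19 crash(3): 3={✗foll,b=0,log=-}
step 20 deliver 1→3: —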